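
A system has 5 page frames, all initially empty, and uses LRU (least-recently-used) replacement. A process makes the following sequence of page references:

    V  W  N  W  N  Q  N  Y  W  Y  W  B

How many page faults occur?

6

V: fault, frames (V)
W: fault, frames (V W)
N: fault, frames (V W N)
W: hit
N: hit
Q: fault, frames (V W N Q)
N: hit
Y: fault, frames (V W Q N Y)
W: hit
Y: hit
W: hit
B: fault, evict V, frames (Q N Y W B)
Page faults: 6.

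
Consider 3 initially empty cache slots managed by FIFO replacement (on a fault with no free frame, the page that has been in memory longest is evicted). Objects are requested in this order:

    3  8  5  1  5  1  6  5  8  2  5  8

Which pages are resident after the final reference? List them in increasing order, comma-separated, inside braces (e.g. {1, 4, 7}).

{2, 5, 8}

3 -> fault, frames [3]
8 -> fault, frames [3, 8]
5 -> fault, frames [3, 8, 5]
1 -> fault, evict 3, frames [8, 5, 1]
5 -> hit
1 -> hit
6 -> fault, evict 8, frames [5, 1, 6]
5 -> hit
8 -> fault, evict 5, frames [1, 6, 8]
2 -> fault, evict 1, frames [6, 8, 2]
5 -> fault, evict 6, frames [8, 2, 5]
8 -> hit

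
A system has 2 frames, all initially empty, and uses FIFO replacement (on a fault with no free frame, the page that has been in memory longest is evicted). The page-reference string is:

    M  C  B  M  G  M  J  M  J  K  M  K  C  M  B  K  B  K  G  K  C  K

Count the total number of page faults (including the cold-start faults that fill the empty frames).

15

M → miss, frames {M}
C → miss, frames {M,C}
B → miss, evict M, frames {C,B}
M → miss, evict C, frames {B,M}
G → miss, evict B, frames {M,G}
M → hit
J → miss, evict M, frames {G,J}
M → miss, evict G, frames {J,M}
J → hit
K → miss, evict J, frames {M,K}
M → hit
K → hit
C → miss, evict M, frames {K,C}
M → miss, evict K, frames {C,M}
B → miss, evict C, frames {M,B}
K → miss, evict M, frames {B,K}
B → hit
K → hit
G → miss, evict B, frames {K,G}
K → hit
C → miss, evict K, frames {G,C}
K → miss, evict G, frames {C,K}
Page faults: 15.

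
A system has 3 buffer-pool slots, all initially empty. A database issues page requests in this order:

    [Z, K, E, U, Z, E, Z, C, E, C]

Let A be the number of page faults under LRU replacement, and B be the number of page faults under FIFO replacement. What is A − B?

-1

Under LRU: F F F F F . . F . . → 6 faults.
Under FIFO: F F F F F . . F F . → 7 faults.
A − B = 6 − 7 = -1.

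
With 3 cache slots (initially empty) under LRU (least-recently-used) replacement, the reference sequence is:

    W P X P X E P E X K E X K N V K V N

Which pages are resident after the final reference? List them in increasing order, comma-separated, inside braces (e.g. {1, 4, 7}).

W → fault, frames (W)
P → fault, frames (W P)
X → fault, frames (W P X)
P → hit
X → hit
E → fault, evict W, frames (P X E)
P → hit
E → hit
X → hit
K → fault, evict P, frames (E X K)
E → hit
X → hit
K → hit
N → fault, evict E, frames (X K N)
V → fault, evict X, frames (K N V)
K → hit
V → hit
N → hit

{K, N, V}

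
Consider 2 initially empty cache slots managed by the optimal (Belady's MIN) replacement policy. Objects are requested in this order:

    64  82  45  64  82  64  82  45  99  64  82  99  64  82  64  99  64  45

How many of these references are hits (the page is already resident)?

8

64 -> fault, frames [64]
82 -> fault, frames [64, 82]
45 -> fault, evict 82, frames [64, 45]
64 -> hit
82 -> fault, evict 45, frames [64, 82]
64 -> hit
82 -> hit
45 -> fault, evict 82, frames [64, 45]
99 -> fault, evict 45, frames [64, 99]
64 -> hit
82 -> fault, evict 64, frames [99, 82]
99 -> hit
64 -> fault, evict 99, frames [82, 64]
82 -> hit
64 -> hit
99 -> fault, evict 82, frames [64, 99]
64 -> hit
45 -> fault, evict 99, frames [64, 45]
Hits: 8.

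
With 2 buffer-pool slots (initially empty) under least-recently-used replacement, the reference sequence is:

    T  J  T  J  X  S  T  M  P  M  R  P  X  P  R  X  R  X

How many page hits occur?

6

T -> miss, frames {T}
J -> miss, frames {T,J}
T -> hit
J -> hit
X -> miss, evict T, frames {J,X}
S -> miss, evict J, frames {X,S}
T -> miss, evict X, frames {S,T}
M -> miss, evict S, frames {T,M}
P -> miss, evict T, frames {M,P}
M -> hit
R -> miss, evict P, frames {M,R}
P -> miss, evict M, frames {R,P}
X -> miss, evict R, frames {P,X}
P -> hit
R -> miss, evict X, frames {P,R}
X -> miss, evict P, frames {R,X}
R -> hit
X -> hit
Hits: 6.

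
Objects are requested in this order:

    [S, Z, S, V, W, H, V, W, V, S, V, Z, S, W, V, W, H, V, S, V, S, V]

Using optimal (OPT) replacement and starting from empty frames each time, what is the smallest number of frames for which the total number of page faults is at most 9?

3

f=1: 22 faults
f=2: 12 faults
f=3: 9 faults
f=4: 7 faults
f=5: 5 faults
Smallest f with faults ≤ 9 is 3.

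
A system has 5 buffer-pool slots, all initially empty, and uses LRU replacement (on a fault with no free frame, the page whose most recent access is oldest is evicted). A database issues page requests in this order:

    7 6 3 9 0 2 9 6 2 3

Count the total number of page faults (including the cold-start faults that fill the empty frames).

7 -> miss, frames {7}
6 -> miss, frames {7,6}
3 -> miss, frames {7,6,3}
9 -> miss, frames {7,6,3,9}
0 -> miss, frames {7,6,3,9,0}
2 -> miss, evict 7, frames {6,3,9,0,2}
9 -> hit
6 -> hit
2 -> hit
3 -> hit
Page faults: 6.

6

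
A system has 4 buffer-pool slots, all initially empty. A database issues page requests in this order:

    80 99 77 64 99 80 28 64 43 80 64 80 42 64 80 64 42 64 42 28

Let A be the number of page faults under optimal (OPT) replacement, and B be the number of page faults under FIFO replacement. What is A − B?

-3

Under OPT: F F F F . . F . F . . . F . . . . . . . → 7 faults.
Under FIFO: F F F F . . F . F F . . F F . . . . . F → 10 faults.
A − B = 7 − 10 = -3.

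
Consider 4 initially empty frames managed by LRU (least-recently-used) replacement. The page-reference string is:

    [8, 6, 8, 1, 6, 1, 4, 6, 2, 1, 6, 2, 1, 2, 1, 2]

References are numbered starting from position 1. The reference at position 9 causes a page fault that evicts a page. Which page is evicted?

8

pos 1: 8 → fault, frames {8}
pos 2: 6 → fault, frames {8,6}
pos 3: 8 → hit
pos 4: 1 → fault, frames {6,8,1}
pos 5: 6 → hit
pos 6: 1 → hit
pos 7: 4 → fault, frames {8,6,1,4}
pos 8: 6 → hit
pos 9: 2 → fault, evict 8, frames {1,4,6,2}
At position 9, page 8 is evicted.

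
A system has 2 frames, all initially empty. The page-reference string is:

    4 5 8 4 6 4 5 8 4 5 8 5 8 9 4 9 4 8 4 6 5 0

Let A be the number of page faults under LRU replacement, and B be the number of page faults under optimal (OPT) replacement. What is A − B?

Under LRU: F F F F F . F F F F F . . F F . . F . F F F → 16 faults.
Under OPT: F F F . F . F F . F . . . F F . . F . F F F → 13 faults.
A − B = 16 − 13 = 3.

3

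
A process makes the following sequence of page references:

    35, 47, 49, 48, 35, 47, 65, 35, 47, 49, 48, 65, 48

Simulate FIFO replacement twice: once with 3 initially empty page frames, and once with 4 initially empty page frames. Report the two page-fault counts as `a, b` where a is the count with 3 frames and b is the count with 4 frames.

9, 10

3 frames: F F F F F F F . . F F . . → 9 faults.
4 frames: F F F F . . F F F F F F . → 10 faults.
10 > 9: adding a frame increased faults — Belady's anomaly.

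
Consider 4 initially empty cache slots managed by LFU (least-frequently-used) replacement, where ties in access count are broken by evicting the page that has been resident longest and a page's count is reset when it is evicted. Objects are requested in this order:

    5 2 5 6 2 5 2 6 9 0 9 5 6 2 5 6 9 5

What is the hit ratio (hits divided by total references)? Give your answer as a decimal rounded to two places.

5 → miss, frames [5]
2 → miss, frames [5, 2]
5 → hit
6 → miss, frames [5, 2, 6]
2 → hit
5 → hit
2 → hit
6 → hit
9 → miss, frames [5, 2, 6, 9]
0 → miss, evict 9, frames [5, 2, 6, 0]
9 → miss, evict 0, frames [5, 2, 6, 9]
5 → hit
6 → hit
2 → hit
5 → hit
6 → hit
9 → hit
5 → hit
Hits: 12 of 18 references → 12/18 = 0.6667.

0.67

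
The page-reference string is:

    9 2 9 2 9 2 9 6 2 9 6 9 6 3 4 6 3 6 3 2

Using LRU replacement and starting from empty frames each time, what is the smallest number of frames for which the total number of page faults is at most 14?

f=1: 20 faults
f=2: 11 faults
f=3: 6 faults
f=4: 6 faults
f=5: 5 faults
Smallest f with faults ≤ 14 is 2.

2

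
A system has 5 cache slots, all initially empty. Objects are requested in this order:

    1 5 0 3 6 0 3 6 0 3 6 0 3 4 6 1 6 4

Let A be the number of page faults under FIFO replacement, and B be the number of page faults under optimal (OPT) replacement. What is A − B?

1

Under FIFO: F F F F F . . . . . . . . F . F . . → 7 faults.
Under OPT: F F F F F . . . . . . . . F . . . . → 6 faults.
A − B = 7 − 6 = 1.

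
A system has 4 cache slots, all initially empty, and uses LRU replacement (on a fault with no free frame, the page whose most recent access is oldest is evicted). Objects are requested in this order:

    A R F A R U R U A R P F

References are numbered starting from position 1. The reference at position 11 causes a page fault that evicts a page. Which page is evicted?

F

pos 1: A -> miss, frames {A}
pos 2: R -> miss, frames {A,R}
pos 3: F -> miss, frames {A,R,F}
pos 4: A -> hit
pos 5: R -> hit
pos 6: U -> miss, frames {F,A,R,U}
pos 7: R -> hit
pos 8: U -> hit
pos 9: A -> hit
pos 10: R -> hit
pos 11: P -> miss, evict F, frames {U,A,R,P}
At position 11, page F is evicted.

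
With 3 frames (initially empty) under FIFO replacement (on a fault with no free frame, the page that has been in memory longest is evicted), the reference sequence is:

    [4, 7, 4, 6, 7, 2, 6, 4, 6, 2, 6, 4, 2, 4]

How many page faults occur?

4 -> fault, frames (4)
7 -> fault, frames (4 7)
4 -> hit
6 -> fault, frames (4 7 6)
7 -> hit
2 -> fault, evict 4, frames (7 6 2)
6 -> hit
4 -> fault, evict 7, frames (6 2 4)
6 -> hit
2 -> hit
6 -> hit
4 -> hit
2 -> hit
4 -> hit
Page faults: 5.

5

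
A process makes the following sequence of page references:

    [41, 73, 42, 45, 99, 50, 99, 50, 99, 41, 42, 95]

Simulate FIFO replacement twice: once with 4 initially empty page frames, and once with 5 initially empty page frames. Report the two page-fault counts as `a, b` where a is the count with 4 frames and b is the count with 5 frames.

4 frames: F F F F F F . . . F F F → 9 faults.
5 frames: F F F F F F . . . F . F → 8 faults.
8 < 9: adding a frame reduced faults, as is typical.

9, 8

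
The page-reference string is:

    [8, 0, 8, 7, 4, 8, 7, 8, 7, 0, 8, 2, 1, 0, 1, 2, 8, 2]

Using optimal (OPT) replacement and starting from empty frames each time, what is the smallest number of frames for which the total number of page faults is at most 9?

f=1: 18 faults
f=2: 10 faults
f=3: 8 faults
f=4: 6 faults
f=5: 6 faults
f=6: 6 faults
Smallest f with faults ≤ 9 is 3.

3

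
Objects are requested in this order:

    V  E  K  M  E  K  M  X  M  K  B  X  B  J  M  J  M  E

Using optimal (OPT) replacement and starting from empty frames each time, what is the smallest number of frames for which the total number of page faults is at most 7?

4

f=1: 18 faults
f=2: 11 faults
f=3: 8 faults
f=4: 7 faults
f=5: 7 faults
f=6: 7 faults
f=7: 7 faults
Smallest f with faults ≤ 7 is 4.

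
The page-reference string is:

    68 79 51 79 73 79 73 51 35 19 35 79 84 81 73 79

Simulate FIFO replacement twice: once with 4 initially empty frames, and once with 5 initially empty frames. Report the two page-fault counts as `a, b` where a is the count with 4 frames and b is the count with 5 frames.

10, 9

4 frames: F F F . F . . . F F . F F F F . → 10 faults.
5 frames: F F F . F . . . F F . . F F . F → 9 faults.
9 < 10: adding a frame reduced faults, as is typical.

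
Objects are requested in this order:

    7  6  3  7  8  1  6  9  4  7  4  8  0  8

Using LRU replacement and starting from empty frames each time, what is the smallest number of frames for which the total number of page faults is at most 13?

f=1: 14 faults
f=2: 12 faults
f=3: 11 faults
f=4: 11 faults
f=5: 10 faults
f=6: 8 faults
f=7: 8 faults
f=8: 8 faults
Smallest f with faults ≤ 13 is 2.

2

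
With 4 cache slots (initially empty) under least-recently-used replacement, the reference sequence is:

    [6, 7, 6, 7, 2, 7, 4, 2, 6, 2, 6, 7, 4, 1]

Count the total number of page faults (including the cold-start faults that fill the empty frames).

5

6: fault, frames [6]
7: fault, frames [6, 7]
6: hit
7: hit
2: fault, frames [6, 7, 2]
7: hit
4: fault, frames [6, 2, 7, 4]
2: hit
6: hit
2: hit
6: hit
7: hit
4: hit
1: fault, evict 2, frames [6, 7, 4, 1]
Page faults: 5.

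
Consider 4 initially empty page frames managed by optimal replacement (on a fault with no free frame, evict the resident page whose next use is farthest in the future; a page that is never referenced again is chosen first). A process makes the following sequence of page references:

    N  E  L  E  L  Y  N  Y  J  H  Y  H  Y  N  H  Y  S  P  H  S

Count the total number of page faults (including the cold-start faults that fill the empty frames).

8

N: miss, frames (N)
E: miss, frames (N E)
L: miss, frames (N E L)
E: hit
L: hit
Y: miss, frames (N E L Y)
N: hit
Y: hit
J: miss, evict L, frames (N E Y J)
H: miss, evict J, frames (N E Y H)
Y: hit
H: hit
Y: hit
N: hit
H: hit
Y: hit
S: miss, evict Y, frames (N E H S)
P: miss, evict E, frames (N H S P)
H: hit
S: hit
Page faults: 8.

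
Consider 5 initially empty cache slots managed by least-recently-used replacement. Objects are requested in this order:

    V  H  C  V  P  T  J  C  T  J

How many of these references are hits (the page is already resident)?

V: fault, frames {V}
H: fault, frames {V,H}
C: fault, frames {V,H,C}
V: hit
P: fault, frames {H,C,V,P}
T: fault, frames {H,C,V,P,T}
J: fault, evict H, frames {C,V,P,T,J}
C: hit
T: hit
J: hit
Hits: 4.

4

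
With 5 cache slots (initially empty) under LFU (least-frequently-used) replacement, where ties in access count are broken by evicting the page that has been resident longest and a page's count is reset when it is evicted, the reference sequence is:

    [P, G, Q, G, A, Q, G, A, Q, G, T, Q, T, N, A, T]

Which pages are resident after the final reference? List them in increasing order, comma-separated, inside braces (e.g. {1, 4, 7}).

{A, G, N, Q, T}

P -> fault, frames (P)
G -> fault, frames (P G)
Q -> fault, frames (P G Q)
G -> hit
A -> fault, frames (P G Q A)
Q -> hit
G -> hit
A -> hit
Q -> hit
G -> hit
T -> fault, frames (P G Q A T)
Q -> hit
T -> hit
N -> fault, evict P, frames (G Q A T N)
A -> hit
T -> hit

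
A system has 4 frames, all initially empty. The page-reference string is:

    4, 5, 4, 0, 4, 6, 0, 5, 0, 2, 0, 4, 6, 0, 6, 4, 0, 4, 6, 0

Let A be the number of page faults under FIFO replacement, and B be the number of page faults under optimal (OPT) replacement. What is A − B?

Under FIFO: F F . F . F . . . F . F . . . . . . . . → 6 faults.
Under OPT: F F . F . F . . . F . . . . . . . . . . → 5 faults.
A − B = 6 − 5 = 1.

1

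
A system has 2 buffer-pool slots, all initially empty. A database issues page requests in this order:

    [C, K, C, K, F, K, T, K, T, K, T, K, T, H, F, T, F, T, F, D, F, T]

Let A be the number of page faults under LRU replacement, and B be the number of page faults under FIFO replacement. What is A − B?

-2

Under LRU: F F . . F . F . . . . . . F F F . . . F . F → 9 faults.
Under FIFO: F F . . F . F F . . . . . F F F . . . F F F → 11 faults.
A − B = 9 − 11 = -2.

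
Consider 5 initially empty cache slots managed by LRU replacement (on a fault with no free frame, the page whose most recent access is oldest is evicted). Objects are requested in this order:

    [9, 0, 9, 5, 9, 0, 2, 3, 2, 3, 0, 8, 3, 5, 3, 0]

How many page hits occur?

9

9 → fault, frames [9]
0 → fault, frames [9, 0]
9 → hit
5 → fault, frames [0, 9, 5]
9 → hit
0 → hit
2 → fault, frames [5, 9, 0, 2]
3 → fault, frames [5, 9, 0, 2, 3]
2 → hit
3 → hit
0 → hit
8 → fault, evict 5, frames [9, 2, 3, 0, 8]
3 → hit
5 → fault, evict 9, frames [2, 0, 8, 3, 5]
3 → hit
0 → hit
Hits: 9.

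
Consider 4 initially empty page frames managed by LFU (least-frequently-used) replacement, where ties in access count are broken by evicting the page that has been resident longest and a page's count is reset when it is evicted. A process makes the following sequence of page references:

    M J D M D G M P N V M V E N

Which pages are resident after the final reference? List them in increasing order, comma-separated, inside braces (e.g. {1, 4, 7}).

{D, M, N, V}

M → miss, frames {M}
J → miss, frames {M,J}
D → miss, frames {M,J,D}
M → hit
D → hit
G → miss, frames {M,J,D,G}
M → hit
P → miss, evict J, frames {M,D,G,P}
N → miss, evict G, frames {M,D,P,N}
V → miss, evict P, frames {M,D,N,V}
M → hit
V → hit
E → miss, evict N, frames {M,D,V,E}
N → miss, evict E, frames {M,D,V,N}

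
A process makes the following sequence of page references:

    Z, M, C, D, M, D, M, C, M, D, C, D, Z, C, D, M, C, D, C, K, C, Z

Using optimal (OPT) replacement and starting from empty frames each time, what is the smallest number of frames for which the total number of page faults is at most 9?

3

f=1: 22 faults
f=2: 12 faults
f=3: 8 faults
f=4: 5 faults
f=5: 5 faults
Smallest f with faults ≤ 9 is 3.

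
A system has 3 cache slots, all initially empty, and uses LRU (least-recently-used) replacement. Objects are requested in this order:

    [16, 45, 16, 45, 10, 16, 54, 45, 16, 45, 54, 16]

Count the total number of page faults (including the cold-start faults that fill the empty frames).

5

16 → fault, frames (16)
45 → fault, frames (16 45)
16 → hit
45 → hit
10 → fault, frames (16 45 10)
16 → hit
54 → fault, evict 45, frames (10 16 54)
45 → fault, evict 10, frames (16 54 45)
16 → hit
45 → hit
54 → hit
16 → hit
Page faults: 5.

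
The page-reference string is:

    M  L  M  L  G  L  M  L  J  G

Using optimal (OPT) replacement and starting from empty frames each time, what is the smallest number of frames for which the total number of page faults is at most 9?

f=1: 10 faults
f=2: 6 faults
f=3: 4 faults
f=4: 4 faults
Smallest f with faults ≤ 9 is 2.

2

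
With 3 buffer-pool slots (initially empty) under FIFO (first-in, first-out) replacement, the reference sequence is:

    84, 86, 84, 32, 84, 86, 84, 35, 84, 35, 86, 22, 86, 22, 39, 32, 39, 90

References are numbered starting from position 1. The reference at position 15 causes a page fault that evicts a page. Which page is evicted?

84

pos 1: 84: miss, frames {84}
pos 2: 86: miss, frames {84,86}
pos 3: 84: hit
pos 4: 32: miss, frames {84,86,32}
pos 5: 84: hit
pos 6: 86: hit
pos 7: 84: hit
pos 8: 35: miss, evict 84, frames {86,32,35}
pos 9: 84: miss, evict 86, frames {32,35,84}
pos 10: 35: hit
pos 11: 86: miss, evict 32, frames {35,84,86}
pos 12: 22: miss, evict 35, frames {84,86,22}
pos 13: 86: hit
pos 14: 22: hit
pos 15: 39: miss, evict 84, frames {86,22,39}
At position 15, page 84 is evicted.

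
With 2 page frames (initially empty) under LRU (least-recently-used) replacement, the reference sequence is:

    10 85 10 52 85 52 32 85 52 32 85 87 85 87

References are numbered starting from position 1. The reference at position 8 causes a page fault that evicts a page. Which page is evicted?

pos 1: 10 → miss, frames (10)
pos 2: 85 → miss, frames (10 85)
pos 3: 10 → hit
pos 4: 52 → miss, evict 85, frames (10 52)
pos 5: 85 → miss, evict 10, frames (52 85)
pos 6: 52 → hit
pos 7: 32 → miss, evict 85, frames (52 32)
pos 8: 85 → miss, evict 52, frames (32 85)
At position 8, page 52 is evicted.

52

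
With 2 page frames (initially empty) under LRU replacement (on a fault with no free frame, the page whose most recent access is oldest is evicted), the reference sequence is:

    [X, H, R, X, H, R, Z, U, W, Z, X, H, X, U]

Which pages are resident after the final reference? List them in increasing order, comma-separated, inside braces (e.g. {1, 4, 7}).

{U, X}

X -> miss, frames (X)
H -> miss, frames (X H)
R -> miss, evict X, frames (H R)
X -> miss, evict H, frames (R X)
H -> miss, evict R, frames (X H)
R -> miss, evict X, frames (H R)
Z -> miss, evict H, frames (R Z)
U -> miss, evict R, frames (Z U)
W -> miss, evict Z, frames (U W)
Z -> miss, evict U, frames (W Z)
X -> miss, evict W, frames (Z X)
H -> miss, evict Z, frames (X H)
X -> hit
U -> miss, evict H, frames (X U)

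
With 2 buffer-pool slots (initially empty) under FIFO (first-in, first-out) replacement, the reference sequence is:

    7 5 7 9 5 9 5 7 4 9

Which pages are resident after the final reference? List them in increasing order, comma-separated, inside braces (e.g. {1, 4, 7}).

7 -> fault, frames {7}
5 -> fault, frames {7,5}
7 -> hit
9 -> fault, evict 7, frames {5,9}
5 -> hit
9 -> hit
5 -> hit
7 -> fault, evict 5, frames {9,7}
4 -> fault, evict 9, frames {7,4}
9 -> fault, evict 7, frames {4,9}

{4, 9}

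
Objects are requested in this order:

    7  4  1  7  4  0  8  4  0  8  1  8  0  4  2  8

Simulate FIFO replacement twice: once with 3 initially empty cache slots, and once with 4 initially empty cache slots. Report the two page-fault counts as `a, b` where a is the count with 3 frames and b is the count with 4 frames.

10, 6

3 frames: F F F . . F F F . . F . F . F F → 10 faults.
4 frames: F F F . . F F . . . . . . . F . → 6 faults.
6 < 10: adding a frame reduced faults, as is typical.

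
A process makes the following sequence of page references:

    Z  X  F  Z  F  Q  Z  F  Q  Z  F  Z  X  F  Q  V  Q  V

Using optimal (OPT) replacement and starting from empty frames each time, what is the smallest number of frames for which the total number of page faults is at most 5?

4

f=1: 18 faults
f=2: 9 faults
f=3: 6 faults
f=4: 5 faults
f=5: 5 faults
Smallest f with faults ≤ 5 is 4.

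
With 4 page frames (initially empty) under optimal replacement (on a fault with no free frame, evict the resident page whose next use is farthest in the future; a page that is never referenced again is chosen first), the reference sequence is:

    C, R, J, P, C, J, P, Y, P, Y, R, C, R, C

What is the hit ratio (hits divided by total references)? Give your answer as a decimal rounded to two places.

C: miss, frames [C]
R: miss, frames [C, R]
J: miss, frames [C, R, J]
P: miss, frames [C, R, J, P]
C: hit
J: hit
P: hit
Y: miss, evict J, frames [C, R, P, Y]
P: hit
Y: hit
R: hit
C: hit
R: hit
C: hit
Hits: 9 of 14 references → 9/14 = 0.6429.

0.64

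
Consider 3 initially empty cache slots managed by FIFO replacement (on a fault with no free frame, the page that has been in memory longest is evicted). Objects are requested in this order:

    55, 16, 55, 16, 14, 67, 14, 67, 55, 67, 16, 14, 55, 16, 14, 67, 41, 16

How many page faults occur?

55: miss, frames [55]
16: miss, frames [55, 16]
55: hit
16: hit
14: miss, frames [55, 16, 14]
67: miss, evict 55, frames [16, 14, 67]
14: hit
67: hit
55: miss, evict 16, frames [14, 67, 55]
67: hit
16: miss, evict 14, frames [67, 55, 16]
14: miss, evict 67, frames [55, 16, 14]
55: hit
16: hit
14: hit
67: miss, evict 55, frames [16, 14, 67]
41: miss, evict 16, frames [14, 67, 41]
16: miss, evict 14, frames [67, 41, 16]
Page faults: 10.

10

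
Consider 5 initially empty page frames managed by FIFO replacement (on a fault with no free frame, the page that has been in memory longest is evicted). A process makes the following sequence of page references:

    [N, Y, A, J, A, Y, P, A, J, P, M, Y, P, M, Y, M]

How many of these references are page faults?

6

N → fault, frames {N}
Y → fault, frames {N,Y}
A → fault, frames {N,Y,A}
J → fault, frames {N,Y,A,J}
A → hit
Y → hit
P → fault, frames {N,Y,A,J,P}
A → hit
J → hit
P → hit
M → fault, evict N, frames {Y,A,J,P,M}
Y → hit
P → hit
M → hit
Y → hit
M → hit
Page faults: 6.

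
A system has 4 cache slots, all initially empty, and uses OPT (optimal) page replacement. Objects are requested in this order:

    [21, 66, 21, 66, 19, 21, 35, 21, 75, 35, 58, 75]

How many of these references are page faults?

6

21 → miss, frames [21]
66 → miss, frames [21, 66]
21 → hit
66 → hit
19 → miss, frames [21, 66, 19]
21 → hit
35 → miss, frames [21, 66, 19, 35]
21 → hit
75 → miss, evict 19, frames [21, 66, 35, 75]
35 → hit
58 → miss, evict 35, frames [21, 66, 75, 58]
75 → hit
Page faults: 6.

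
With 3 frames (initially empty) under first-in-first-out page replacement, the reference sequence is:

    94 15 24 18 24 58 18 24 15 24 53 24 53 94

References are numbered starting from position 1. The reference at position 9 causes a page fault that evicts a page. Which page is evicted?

pos 1: 94 → miss, frames {94}
pos 2: 15 → miss, frames {94,15}
pos 3: 24 → miss, frames {94,15,24}
pos 4: 18 → miss, evict 94, frames {15,24,18}
pos 5: 24 → hit
pos 6: 58 → miss, evict 15, frames {24,18,58}
pos 7: 18 → hit
pos 8: 24 → hit
pos 9: 15 → miss, evict 24, frames {18,58,15}
At position 9, page 24 is evicted.

24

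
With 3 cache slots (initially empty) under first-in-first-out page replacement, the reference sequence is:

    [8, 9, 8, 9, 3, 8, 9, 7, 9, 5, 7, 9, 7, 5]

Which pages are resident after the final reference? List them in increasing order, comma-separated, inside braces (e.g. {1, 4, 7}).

8 → fault, frames [8]
9 → fault, frames [8, 9]
8 → hit
9 → hit
3 → fault, frames [8, 9, 3]
8 → hit
9 → hit
7 → fault, evict 8, frames [9, 3, 7]
9 → hit
5 → fault, evict 9, frames [3, 7, 5]
7 → hit
9 → fault, evict 3, frames [7, 5, 9]
7 → hit
5 → hit

{5, 7, 9}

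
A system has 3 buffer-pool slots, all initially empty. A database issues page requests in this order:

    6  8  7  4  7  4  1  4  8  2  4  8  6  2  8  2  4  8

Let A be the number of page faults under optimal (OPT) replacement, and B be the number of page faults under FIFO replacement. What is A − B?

Under OPT: F F F F . . F . . F . . F . . . F . → 8 faults.
Under FIFO: F F F F . . F . F F F . F . F F F . → 12 faults.
A − B = 8 − 12 = -4.

-4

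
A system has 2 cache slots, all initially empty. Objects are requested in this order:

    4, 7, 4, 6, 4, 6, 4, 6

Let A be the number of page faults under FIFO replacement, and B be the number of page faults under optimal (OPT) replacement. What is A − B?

Under FIFO: F F . F F . . . → 4 faults.
Under OPT: F F . F . . . . → 3 faults.
A − B = 4 − 3 = 1.

1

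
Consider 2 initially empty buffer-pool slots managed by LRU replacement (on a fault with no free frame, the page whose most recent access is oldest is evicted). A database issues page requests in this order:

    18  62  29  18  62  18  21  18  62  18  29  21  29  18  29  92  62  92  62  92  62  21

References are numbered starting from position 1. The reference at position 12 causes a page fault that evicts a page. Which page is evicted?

18

pos 1: 18: miss, frames [18]
pos 2: 62: miss, frames [18, 62]
pos 3: 29: miss, evict 18, frames [62, 29]
pos 4: 18: miss, evict 62, frames [29, 18]
pos 5: 62: miss, evict 29, frames [18, 62]
pos 6: 18: hit
pos 7: 21: miss, evict 62, frames [18, 21]
pos 8: 18: hit
pos 9: 62: miss, evict 21, frames [18, 62]
pos 10: 18: hit
pos 11: 29: miss, evict 62, frames [18, 29]
pos 12: 21: miss, evict 18, frames [29, 21]
At position 12, page 18 is evicted.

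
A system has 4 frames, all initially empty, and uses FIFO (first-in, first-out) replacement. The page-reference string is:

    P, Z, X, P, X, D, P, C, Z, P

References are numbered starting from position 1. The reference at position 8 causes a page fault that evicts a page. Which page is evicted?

pos 1: P -> fault, frames {P}
pos 2: Z -> fault, frames {P,Z}
pos 3: X -> fault, frames {P,Z,X}
pos 4: P -> hit
pos 5: X -> hit
pos 6: D -> fault, frames {P,Z,X,D}
pos 7: P -> hit
pos 8: C -> fault, evict P, frames {Z,X,D,C}
At position 8, page P is evicted.

P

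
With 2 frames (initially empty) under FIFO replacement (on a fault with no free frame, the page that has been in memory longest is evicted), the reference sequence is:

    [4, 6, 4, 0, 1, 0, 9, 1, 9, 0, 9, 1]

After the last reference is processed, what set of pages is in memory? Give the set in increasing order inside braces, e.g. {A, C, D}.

{0, 1}

4: fault, frames (4)
6: fault, frames (4 6)
4: hit
0: fault, evict 4, frames (6 0)
1: fault, evict 6, frames (0 1)
0: hit
9: fault, evict 0, frames (1 9)
1: hit
9: hit
0: fault, evict 1, frames (9 0)
9: hit
1: fault, evict 9, frames (0 1)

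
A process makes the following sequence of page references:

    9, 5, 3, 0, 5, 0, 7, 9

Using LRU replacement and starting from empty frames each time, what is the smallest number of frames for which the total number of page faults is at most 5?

5

f=1: 8 faults
f=2: 7 faults
f=3: 6 faults
f=4: 6 faults
f=5: 5 faults
Smallest f with faults ≤ 5 is 5.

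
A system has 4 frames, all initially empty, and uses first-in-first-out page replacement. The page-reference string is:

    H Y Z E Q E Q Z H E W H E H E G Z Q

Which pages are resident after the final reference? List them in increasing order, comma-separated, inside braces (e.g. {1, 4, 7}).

{G, Q, W, Z}

H → fault, frames [H]
Y → fault, frames [H, Y]
Z → fault, frames [H, Y, Z]
E → fault, frames [H, Y, Z, E]
Q → fault, evict H, frames [Y, Z, E, Q]
E → hit
Q → hit
Z → hit
H → fault, evict Y, frames [Z, E, Q, H]
E → hit
W → fault, evict Z, frames [E, Q, H, W]
H → hit
E → hit
H → hit
E → hit
G → fault, evict E, frames [Q, H, W, G]
Z → fault, evict Q, frames [H, W, G, Z]
Q → fault, evict H, frames [W, G, Z, Q]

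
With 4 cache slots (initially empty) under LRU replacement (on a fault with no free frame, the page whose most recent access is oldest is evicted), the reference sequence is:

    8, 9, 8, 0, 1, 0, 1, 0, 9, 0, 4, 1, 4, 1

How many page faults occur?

5

8 → fault, frames {8}
9 → fault, frames {8,9}
8 → hit
0 → fault, frames {9,8,0}
1 → fault, frames {9,8,0,1}
0 → hit
1 → hit
0 → hit
9 → hit
0 → hit
4 → fault, evict 8, frames {1,9,0,4}
1 → hit
4 → hit
1 → hit
Page faults: 5.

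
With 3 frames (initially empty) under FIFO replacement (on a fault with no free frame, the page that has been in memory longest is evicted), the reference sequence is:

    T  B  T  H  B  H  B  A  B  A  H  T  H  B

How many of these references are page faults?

6

T → fault, frames {T}
B → fault, frames {T,B}
T → hit
H → fault, frames {T,B,H}
B → hit
H → hit
B → hit
A → fault, evict T, frames {B,H,A}
B → hit
A → hit
H → hit
T → fault, evict B, frames {H,A,T}
H → hit
B → fault, evict H, frames {A,T,B}
Page faults: 6.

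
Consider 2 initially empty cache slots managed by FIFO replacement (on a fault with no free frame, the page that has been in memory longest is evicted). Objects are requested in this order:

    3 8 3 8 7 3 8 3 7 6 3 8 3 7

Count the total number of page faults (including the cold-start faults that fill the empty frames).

3: miss, frames [3]
8: miss, frames [3, 8]
3: hit
8: hit
7: miss, evict 3, frames [8, 7]
3: miss, evict 8, frames [7, 3]
8: miss, evict 7, frames [3, 8]
3: hit
7: miss, evict 3, frames [8, 7]
6: miss, evict 8, frames [7, 6]
3: miss, evict 7, frames [6, 3]
8: miss, evict 6, frames [3, 8]
3: hit
7: miss, evict 3, frames [8, 7]
Page faults: 10.

10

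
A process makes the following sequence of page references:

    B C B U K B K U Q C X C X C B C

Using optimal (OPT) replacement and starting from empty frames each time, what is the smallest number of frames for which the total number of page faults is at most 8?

3

f=1: 16 faults
f=2: 9 faults
f=3: 7 faults
f=4: 6 faults
f=5: 6 faults
f=6: 6 faults
Smallest f with faults ≤ 8 is 3.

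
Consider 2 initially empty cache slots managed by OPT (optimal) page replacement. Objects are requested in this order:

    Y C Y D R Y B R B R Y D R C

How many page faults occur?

8

Y: fault, frames (Y)
C: fault, frames (Y C)
Y: hit
D: fault, evict C, frames (Y D)
R: fault, evict D, frames (Y R)
Y: hit
B: fault, evict Y, frames (R B)
R: hit
B: hit
R: hit
Y: fault, evict B, frames (R Y)
D: fault, evict Y, frames (R D)
R: hit
C: fault, evict D, frames (R C)
Page faults: 8.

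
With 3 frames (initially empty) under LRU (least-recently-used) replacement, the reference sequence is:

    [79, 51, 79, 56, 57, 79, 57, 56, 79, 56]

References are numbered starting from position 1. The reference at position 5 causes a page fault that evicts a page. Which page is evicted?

51

pos 1: 79 → miss, frames [79]
pos 2: 51 → miss, frames [79, 51]
pos 3: 79 → hit
pos 4: 56 → miss, frames [51, 79, 56]
pos 5: 57 → miss, evict 51, frames [79, 56, 57]
At position 5, page 51 is evicted.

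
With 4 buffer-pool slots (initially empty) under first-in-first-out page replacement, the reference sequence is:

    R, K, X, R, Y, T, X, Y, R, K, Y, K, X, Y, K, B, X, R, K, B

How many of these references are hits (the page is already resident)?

8

R -> miss, frames {R}
K -> miss, frames {R,K}
X -> miss, frames {R,K,X}
R -> hit
Y -> miss, frames {R,K,X,Y}
T -> miss, evict R, frames {K,X,Y,T}
X -> hit
Y -> hit
R -> miss, evict K, frames {X,Y,T,R}
K -> miss, evict X, frames {Y,T,R,K}
Y -> hit
K -> hit
X -> miss, evict Y, frames {T,R,K,X}
Y -> miss, evict T, frames {R,K,X,Y}
K -> hit
B -> miss, evict R, frames {K,X,Y,B}
X -> hit
R -> miss, evict K, frames {X,Y,B,R}
K -> miss, evict X, frames {Y,B,R,K}
B -> hit
Hits: 8.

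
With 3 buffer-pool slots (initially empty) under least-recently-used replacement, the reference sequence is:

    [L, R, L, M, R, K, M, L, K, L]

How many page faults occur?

L: miss, frames (L)
R: miss, frames (L R)
L: hit
M: miss, frames (R L M)
R: hit
K: miss, evict L, frames (M R K)
M: hit
L: miss, evict R, frames (K M L)
K: hit
L: hit
Page faults: 5.

5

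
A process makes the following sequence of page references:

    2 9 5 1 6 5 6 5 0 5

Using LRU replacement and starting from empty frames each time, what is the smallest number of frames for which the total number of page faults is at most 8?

f=1: 10 faults
f=2: 7 faults
f=3: 6 faults
f=4: 6 faults
f=5: 6 faults
f=6: 6 faults
Smallest f with faults ≤ 8 is 2.

2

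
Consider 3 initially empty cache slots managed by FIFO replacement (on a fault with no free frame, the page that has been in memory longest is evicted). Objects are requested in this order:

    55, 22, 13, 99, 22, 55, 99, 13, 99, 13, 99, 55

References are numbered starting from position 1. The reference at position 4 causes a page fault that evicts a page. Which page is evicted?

pos 1: 55: miss, frames [55]
pos 2: 22: miss, frames [55, 22]
pos 3: 13: miss, frames [55, 22, 13]
pos 4: 99: miss, evict 55, frames [22, 13, 99]
At position 4, page 55 is evicted.

55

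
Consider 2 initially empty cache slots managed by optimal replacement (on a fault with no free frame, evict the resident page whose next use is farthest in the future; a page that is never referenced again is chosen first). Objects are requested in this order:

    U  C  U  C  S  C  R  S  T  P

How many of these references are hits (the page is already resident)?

U -> fault, frames (U)
C -> fault, frames (U C)
U -> hit
C -> hit
S -> fault, evict U, frames (C S)
C -> hit
R -> fault, evict C, frames (S R)
S -> hit
T -> fault, evict R, frames (S T)
P -> fault, evict T, frames (S P)
Hits: 4.

4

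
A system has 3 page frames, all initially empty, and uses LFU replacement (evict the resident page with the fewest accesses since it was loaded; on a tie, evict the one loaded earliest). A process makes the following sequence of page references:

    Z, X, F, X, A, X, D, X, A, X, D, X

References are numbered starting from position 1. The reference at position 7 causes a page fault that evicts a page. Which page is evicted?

pos 1: Z → miss, frames {Z}
pos 2: X → miss, frames {Z,X}
pos 3: F → miss, frames {Z,X,F}
pos 4: X → hit
pos 5: A → miss, evict Z, frames {X,F,A}
pos 6: X → hit
pos 7: D → miss, evict F, frames {X,A,D}
At position 7, page F is evicted.

F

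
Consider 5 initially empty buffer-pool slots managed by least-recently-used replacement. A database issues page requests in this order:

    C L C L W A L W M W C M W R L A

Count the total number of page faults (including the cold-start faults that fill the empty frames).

C -> miss, frames {C}
L -> miss, frames {C,L}
C -> hit
L -> hit
W -> miss, frames {C,L,W}
A -> miss, frames {C,L,W,A}
L -> hit
W -> hit
M -> miss, frames {C,A,L,W,M}
W -> hit
C -> hit
M -> hit
W -> hit
R -> miss, evict A, frames {L,C,M,W,R}
L -> hit
A -> miss, evict C, frames {M,W,R,L,A}
Page faults: 7.

7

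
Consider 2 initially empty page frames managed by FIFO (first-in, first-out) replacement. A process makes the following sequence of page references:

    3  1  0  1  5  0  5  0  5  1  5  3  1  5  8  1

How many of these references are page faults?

3 → fault, frames {3}
1 → fault, frames {3,1}
0 → fault, evict 3, frames {1,0}
1 → hit
5 → fault, evict 1, frames {0,5}
0 → hit
5 → hit
0 → hit
5 → hit
1 → fault, evict 0, frames {5,1}
5 → hit
3 → fault, evict 5, frames {1,3}
1 → hit
5 → fault, evict 1, frames {3,5}
8 → fault, evict 3, frames {5,8}
1 → fault, evict 5, frames {8,1}
Page faults: 9.

9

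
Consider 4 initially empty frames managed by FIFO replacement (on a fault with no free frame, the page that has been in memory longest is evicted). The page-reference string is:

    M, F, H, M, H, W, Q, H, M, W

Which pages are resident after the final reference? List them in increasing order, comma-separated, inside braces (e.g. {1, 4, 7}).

M: miss, frames {M}
F: miss, frames {M,F}
H: miss, frames {M,F,H}
M: hit
H: hit
W: miss, frames {M,F,H,W}
Q: miss, evict M, frames {F,H,W,Q}
H: hit
M: miss, evict F, frames {H,W,Q,M}
W: hit

{H, M, Q, W}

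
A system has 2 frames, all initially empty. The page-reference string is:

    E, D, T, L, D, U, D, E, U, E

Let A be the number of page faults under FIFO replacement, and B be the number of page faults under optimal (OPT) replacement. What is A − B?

1

Under FIFO: F F F F F F . F . . → 7 faults.
Under OPT: F F F F . F . F . . → 6 faults.
A − B = 7 − 6 = 1.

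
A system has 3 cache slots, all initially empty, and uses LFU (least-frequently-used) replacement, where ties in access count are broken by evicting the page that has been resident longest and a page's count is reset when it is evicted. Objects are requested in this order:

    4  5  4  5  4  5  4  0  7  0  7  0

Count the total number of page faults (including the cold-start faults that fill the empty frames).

4 → fault, frames {4}
5 → fault, frames {4,5}
4 → hit
5 → hit
4 → hit
5 → hit
4 → hit
0 → fault, frames {4,5,0}
7 → fault, evict 0, frames {4,5,7}
0 → fault, evict 7, frames {4,5,0}
7 → fault, evict 0, frames {4,5,7}
0 → fault, evict 7, frames {4,5,0}
Page faults: 7.

7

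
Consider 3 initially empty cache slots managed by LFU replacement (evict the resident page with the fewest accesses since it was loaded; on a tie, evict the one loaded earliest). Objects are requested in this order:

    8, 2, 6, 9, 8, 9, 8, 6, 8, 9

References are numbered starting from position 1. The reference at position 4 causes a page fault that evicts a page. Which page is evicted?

8

pos 1: 8 → fault, frames {8}
pos 2: 2 → fault, frames {8,2}
pos 3: 6 → fault, frames {8,2,6}
pos 4: 9 → fault, evict 8, frames {2,6,9}
At position 4, page 8 is evicted.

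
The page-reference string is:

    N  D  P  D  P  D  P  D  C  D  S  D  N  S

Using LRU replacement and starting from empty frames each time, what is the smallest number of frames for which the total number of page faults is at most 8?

2

f=1: 14 faults
f=2: 7 faults
f=3: 6 faults
f=4: 6 faults
f=5: 5 faults
Smallest f with faults ≤ 8 is 2.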